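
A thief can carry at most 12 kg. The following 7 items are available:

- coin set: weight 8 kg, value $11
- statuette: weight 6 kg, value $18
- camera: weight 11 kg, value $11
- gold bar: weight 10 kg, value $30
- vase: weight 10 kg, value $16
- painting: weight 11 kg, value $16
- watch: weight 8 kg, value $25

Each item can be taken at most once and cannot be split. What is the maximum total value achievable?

Check high-value combinations within 12 kg:
- gold bar: weight 10, value 30
- watch: weight 8, value 25
- statuette: weight 6, value 18
- vase: weight 10, value 16
Best: $30.

$30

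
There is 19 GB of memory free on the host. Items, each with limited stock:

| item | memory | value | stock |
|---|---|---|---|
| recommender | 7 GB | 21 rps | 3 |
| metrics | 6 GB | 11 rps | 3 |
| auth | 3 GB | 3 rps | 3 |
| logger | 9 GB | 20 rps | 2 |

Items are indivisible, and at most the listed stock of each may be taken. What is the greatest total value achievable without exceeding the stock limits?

Top feasible selections:
- 2×recommender + 1×auth: memory 17, value 45
- 1×recommender + 1×auth + 1×logger: memory 19, value 44
Best: 45 rps.

45 rps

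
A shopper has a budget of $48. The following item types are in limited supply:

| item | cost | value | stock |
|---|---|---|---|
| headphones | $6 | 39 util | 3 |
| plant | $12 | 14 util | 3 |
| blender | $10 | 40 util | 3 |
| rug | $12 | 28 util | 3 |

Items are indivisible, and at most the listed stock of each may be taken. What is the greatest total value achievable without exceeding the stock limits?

237 util

Top feasible selections:
- 3×headphones + 3×blender: cost 48, value 237
- 2×headphones + 3×blender: cost 42, value 198
Best: 237 util.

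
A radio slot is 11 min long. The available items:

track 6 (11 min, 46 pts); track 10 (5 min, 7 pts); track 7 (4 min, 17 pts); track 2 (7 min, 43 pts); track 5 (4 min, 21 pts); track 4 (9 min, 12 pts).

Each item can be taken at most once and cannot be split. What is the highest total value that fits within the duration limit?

This is a 0/1 knapsack; check combinations near the capacity.
- track 2+track 5: duration 7+4=11, value 43+21=64
- track 7+track 2: duration 4+7=11, value 17+43=60
- track 6: duration 11, value 46
Best: 64 pts.

64 pts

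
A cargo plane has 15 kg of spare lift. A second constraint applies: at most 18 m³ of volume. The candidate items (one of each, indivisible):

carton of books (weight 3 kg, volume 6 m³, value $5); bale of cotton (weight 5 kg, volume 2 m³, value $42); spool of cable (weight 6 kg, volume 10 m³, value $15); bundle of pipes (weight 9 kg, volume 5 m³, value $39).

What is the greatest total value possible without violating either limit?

Feasible sets respecting both limits:
- bale of cotton+bundle of pipes: weight 14, volume 7, value 81
- carton of books+bale of cotton+spool of cable: weight 14, volume 18, value 62
- bale of cotton+spool of cable: weight 11, volume 12, value 57
- spool of cable+bundle of pipes: weight 15, volume 15, value 54
Best: $81.

$81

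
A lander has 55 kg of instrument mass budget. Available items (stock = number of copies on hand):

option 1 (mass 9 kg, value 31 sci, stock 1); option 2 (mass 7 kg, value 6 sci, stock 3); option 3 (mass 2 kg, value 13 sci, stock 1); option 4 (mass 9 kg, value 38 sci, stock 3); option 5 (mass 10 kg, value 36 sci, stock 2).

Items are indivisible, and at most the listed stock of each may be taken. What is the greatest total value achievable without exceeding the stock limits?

Top feasible selections:
- 1×option 1 + 1×option 2 + 1×option 3 + 3×option 4 + 1×option 5: mass 55, value 200
- 1×option 3 + 3×option 4 + 2×option 5: mass 49, value 199
Best: 200 sci.

200 sci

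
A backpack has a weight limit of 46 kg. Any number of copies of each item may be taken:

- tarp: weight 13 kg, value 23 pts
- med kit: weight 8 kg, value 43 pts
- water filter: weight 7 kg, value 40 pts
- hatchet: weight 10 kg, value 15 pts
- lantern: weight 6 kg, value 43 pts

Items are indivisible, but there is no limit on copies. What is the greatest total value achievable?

Best value-per-unit is lantern at 43/6; filling with it alone gives 7×43 = 301.
Optimal mix: 2×med kit + 5×lantern → weight 46, value 301.

301 pts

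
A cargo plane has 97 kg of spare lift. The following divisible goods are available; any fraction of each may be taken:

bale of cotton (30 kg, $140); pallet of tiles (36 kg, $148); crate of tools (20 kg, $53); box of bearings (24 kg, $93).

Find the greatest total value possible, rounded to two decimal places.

Take in order of value per unit:
- bale of cotton (140/30 per unit): all 30 → value 140, running total 140.00
- pallet of tiles (148/36 per unit): all 36 → value 148, running total 288.00
- box of bearings (93/24 per unit): all 24 → value 93, running total 381.00
- crate of tools (53/20 per unit): 7 of 20 → value 7×53/20 = 18.5500, running total 399.55
Total 399.55.

399.55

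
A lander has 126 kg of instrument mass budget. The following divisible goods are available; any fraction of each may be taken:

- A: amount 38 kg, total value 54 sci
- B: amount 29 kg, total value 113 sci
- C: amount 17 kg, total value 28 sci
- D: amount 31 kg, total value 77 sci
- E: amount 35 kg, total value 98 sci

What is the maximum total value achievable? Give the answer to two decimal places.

335.89

Take in order of value per unit:
- B (113/29 per unit): all 29 → value 113, running total 113.00
- E (98/35 per unit): all 35 → value 98, running total 211.00
- D (77/31 per unit): all 31 → value 77, running total 288.00
- C (28/17 per unit): all 17 → value 28, running total 316.00
- A (54/38 per unit): 14 of 38 → value 14×54/38 = 19.8947, running total 335.89
Total 335.89.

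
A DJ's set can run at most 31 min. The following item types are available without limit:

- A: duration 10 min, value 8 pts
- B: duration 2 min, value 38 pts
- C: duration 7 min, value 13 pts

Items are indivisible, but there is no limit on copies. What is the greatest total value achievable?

570 pts

Best value-per-unit is B at 38/2, and filling with it alone uses duration 15×2=30. No mix of the others beats 15×38 = 570.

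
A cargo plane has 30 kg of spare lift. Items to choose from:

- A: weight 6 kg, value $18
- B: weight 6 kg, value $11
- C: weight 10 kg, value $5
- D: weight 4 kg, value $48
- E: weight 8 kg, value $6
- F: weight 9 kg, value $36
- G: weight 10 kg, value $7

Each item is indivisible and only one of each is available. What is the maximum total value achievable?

$113

Check high-value combinations within 30 kg:
- A+B+D+F: weight 6+6+4+9=25, value 18+11+48+36=113
- A+D+F+G: weight 6+4+9+10=29, value 18+48+36+7=109
- A+D+E+F: weight 6+4+8+9=27, value 18+48+6+36=108
- A+C+D+F: weight 6+10+4+9=29, value 18+5+48+36=107
- A+D+F: weight 6+4+9=19, value 18+48+36=102
Best: $113.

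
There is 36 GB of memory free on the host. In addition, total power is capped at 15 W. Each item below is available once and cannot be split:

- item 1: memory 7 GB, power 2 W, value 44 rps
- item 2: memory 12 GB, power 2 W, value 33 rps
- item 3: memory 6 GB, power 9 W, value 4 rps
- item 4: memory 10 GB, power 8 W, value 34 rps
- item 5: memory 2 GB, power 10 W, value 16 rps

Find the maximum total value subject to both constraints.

Feasible sets respecting both limits:
- item 1+item 2+item 4: memory 29, power 12, value 111
- item 1+item 2+item 5: memory 21, power 14, value 93
- item 1+item 2+item 3: memory 25, power 13, value 81
- item 1+item 4: memory 17, power 10, value 78
Best: 111 rps.

111 rps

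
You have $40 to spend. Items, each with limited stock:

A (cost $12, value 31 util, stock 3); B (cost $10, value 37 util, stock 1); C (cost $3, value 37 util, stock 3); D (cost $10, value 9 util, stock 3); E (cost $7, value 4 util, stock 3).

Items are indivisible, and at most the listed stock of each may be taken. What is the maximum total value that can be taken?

Top feasible selections:
- 1×A + 1×B + 3×C + 1×E: cost 38, value 183
- 1×A + 1×B + 3×C: cost 31, value 179
Best: 183 util.

183 util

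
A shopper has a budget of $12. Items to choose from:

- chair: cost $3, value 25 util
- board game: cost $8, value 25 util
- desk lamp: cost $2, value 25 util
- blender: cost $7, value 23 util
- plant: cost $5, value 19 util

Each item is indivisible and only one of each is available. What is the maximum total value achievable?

Check high-value combinations within $12:
- chair+desk lamp+blender: cost 3+2+7=12, value 25+25+23=73
- chair+desk lamp+plant: cost 3+2+5=10, value 25+25+19=69
- chair+desk lamp: cost 3+2=5, value 25+25=50
Best: 73 util.

73 util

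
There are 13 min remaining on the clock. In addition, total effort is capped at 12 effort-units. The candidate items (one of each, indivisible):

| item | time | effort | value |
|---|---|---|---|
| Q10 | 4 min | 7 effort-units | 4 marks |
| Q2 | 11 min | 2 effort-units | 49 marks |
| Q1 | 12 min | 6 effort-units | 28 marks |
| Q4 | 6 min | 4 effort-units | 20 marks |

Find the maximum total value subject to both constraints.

Feasible sets respecting both limits:
- Q2: time 11, effort 2, value 49
- Q1: time 12, effort 6, value 28
- Q10+Q4: time 10, effort 11, value 24
- Q4: time 6, effort 4, value 20
Best: 49 marks.

49 marks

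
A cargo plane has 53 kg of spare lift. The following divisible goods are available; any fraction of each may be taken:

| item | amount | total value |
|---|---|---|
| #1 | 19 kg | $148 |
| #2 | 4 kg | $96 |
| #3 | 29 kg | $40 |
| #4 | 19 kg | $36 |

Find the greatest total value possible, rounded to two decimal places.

295.17

Take in order of value per unit:
- #2 (96/4 per unit): all 4 → value 96, running total 96.00
- #1 (148/19 per unit): all 19 → value 148, running total 244.00
- #4 (36/19 per unit): all 19 → value 36, running total 280.00
- #3 (40/29 per unit): 11 of 29 → value 11×40/29 = 15.1724, running total 295.17
Total 295.17.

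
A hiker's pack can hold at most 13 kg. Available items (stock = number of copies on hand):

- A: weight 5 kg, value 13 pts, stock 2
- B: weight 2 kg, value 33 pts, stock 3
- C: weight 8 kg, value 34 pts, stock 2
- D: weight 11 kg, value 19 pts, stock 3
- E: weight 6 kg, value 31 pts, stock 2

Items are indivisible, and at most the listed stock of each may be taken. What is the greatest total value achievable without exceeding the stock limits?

130 pts

Best selections within weight 13 and stock limits:
- 3×B + 1×E: weight 12, value 130
- 1×A + 3×B: weight 11, value 112
- 2×B + 1×C: weight 12, value 100
- 3×B: weight 6, value 99
Best: 130 pts.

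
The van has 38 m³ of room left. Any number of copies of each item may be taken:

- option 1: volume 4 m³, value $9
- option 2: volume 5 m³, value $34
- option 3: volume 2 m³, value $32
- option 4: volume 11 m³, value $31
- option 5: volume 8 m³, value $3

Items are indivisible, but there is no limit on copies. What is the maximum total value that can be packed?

$608

Best value-per-unit is option 3 at 32/2, and filling with it alone uses volume 19×2=38. No mix of the others beats 19×32 = 608.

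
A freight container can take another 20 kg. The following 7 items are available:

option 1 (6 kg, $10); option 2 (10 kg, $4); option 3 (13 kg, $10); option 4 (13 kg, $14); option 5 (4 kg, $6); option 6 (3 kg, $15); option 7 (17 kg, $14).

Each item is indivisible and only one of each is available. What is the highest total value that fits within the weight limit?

$35

Check high-value combinations within 20 kg:
- option 4+option 5+option 6: weight 13+4+3=20, value 14+6+15=35
- option 1+option 5+option 6: weight 6+4+3=13, value 10+6+15=31
- option 3+option 5+option 6: weight 13+4+3=20, value 10+6+15=31
Best: $35.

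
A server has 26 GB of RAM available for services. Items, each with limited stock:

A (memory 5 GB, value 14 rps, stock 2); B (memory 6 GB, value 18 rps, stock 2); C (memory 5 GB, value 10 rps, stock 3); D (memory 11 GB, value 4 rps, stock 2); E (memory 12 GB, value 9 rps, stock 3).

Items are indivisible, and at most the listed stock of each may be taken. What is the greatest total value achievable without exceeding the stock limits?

66 rps

Top feasible selections:
- 2×A + 1×B + 2×C: memory 26, value 66
- 2×A + 2×B: memory 22, value 64
Best: 66 rps.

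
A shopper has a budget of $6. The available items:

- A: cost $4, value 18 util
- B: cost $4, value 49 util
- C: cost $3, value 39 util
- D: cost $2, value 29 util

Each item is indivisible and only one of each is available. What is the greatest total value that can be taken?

This is a 0/1 knapsack; check combinations near the capacity.
- B+D: cost 4+2=6, value 49+29=78
- C+D: cost 3+2=5, value 39+29=68
- B: cost 4, value 49
- A+D: cost 4+2=6, value 18+29=47
Best: 78 util.

78 util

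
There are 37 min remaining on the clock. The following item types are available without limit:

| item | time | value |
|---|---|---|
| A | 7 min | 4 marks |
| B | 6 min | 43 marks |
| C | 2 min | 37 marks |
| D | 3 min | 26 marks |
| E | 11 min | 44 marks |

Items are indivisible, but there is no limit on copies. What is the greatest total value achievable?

666 marks

Best value-per-unit is C at 37/2, and filling with it alone uses time 18×2=36. No mix of the others beats 18×37 = 666.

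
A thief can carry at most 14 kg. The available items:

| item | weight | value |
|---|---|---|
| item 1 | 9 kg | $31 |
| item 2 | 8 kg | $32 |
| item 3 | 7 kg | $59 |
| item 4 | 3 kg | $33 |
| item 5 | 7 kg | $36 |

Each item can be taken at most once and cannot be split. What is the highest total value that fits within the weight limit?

Check high-value combinations within 14 kg:
- item 3+item 5: weight 7+7=14, value 59+36=95
- item 3+item 4: weight 7+3=10, value 59+33=92
- item 4+item 5: weight 3+7=10, value 33+36=69
- item 2+item 4: weight 8+3=11, value 32+33=65
Best: $95.

$95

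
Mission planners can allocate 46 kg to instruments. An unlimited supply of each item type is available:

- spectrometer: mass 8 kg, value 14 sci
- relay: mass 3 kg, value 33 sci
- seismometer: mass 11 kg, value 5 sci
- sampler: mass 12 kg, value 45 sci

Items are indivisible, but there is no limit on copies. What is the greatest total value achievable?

495 sci

Best value-per-unit is relay at 33/3, and filling with it alone uses mass 15×3=45. No mix of the others beats 15×33 = 495.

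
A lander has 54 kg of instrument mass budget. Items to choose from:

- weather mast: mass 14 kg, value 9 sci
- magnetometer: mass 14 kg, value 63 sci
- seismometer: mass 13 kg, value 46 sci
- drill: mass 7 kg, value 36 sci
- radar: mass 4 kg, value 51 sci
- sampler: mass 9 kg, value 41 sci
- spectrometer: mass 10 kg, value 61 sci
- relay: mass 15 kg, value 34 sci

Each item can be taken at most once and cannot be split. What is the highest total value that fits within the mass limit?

Check high-value combinations within 54 kg:
- magnetometer+seismometer+radar+sampler+spectrometer: mass 14+13+4+9+10=50, value 63+46+51+41+61=262
- magnetometer+seismometer+drill+radar+spectrometer: mass 14+13+7+4+10=48, value 63+46+36+51+61=257
- magnetometer+drill+radar+sampler+spectrometer: mass 14+7+4+9+10=44, value 63+36+51+41+61=252
- magnetometer+radar+sampler+spectrometer+relay: mass 14+4+9+10+15=52, value 63+51+41+61+34=250
Best: 262 sci.

262 sci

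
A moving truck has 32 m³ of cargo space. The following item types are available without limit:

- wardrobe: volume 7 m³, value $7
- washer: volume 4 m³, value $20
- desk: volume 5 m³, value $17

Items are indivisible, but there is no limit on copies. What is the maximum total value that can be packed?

Best value-per-unit is washer at 20/4, and filling with it alone uses volume 8×4=32. No mix of the others beats 8×20 = 160.

$160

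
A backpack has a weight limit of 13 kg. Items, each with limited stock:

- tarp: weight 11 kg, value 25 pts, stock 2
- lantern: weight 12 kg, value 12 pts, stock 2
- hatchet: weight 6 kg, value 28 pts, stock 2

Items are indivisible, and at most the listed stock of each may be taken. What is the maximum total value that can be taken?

56 pts

Top feasible selections:
- 2×hatchet: weight 12, value 56
- 1×hatchet: weight 6, value 28
Best: 56 pts.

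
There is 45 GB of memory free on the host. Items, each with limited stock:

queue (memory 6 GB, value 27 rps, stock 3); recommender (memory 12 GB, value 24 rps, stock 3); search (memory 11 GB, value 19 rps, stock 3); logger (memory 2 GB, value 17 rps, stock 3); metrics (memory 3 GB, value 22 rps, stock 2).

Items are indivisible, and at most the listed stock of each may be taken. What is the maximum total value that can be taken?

200 rps

Top feasible selections:
- 3×queue + 1×recommender + 3×logger + 2×metrics: memory 42, value 200
- 3×queue + 1×search + 3×logger + 2×metrics: memory 41, value 195
Best: 200 rps.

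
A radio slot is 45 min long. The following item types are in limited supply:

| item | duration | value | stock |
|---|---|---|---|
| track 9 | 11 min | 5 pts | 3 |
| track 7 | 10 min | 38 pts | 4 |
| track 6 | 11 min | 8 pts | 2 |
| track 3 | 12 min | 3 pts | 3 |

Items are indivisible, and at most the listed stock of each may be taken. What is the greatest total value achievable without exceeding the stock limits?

152 pts

Top feasible selections:
- 4×track 7: duration 40, value 152
- 3×track 7 + 1×track 6: duration 41, value 122
Best: 152 pts.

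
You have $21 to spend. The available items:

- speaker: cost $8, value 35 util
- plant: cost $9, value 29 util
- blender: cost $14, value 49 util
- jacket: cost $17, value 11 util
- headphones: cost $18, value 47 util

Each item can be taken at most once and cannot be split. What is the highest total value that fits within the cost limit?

Check high-value combinations within $21:
- speaker+plant: cost 8+9=17, value 35+29=64
- blender: cost 14, value 49
- headphones: cost 18, value 47
- speaker: cost 8, value 35
Best: 64 util.

64 util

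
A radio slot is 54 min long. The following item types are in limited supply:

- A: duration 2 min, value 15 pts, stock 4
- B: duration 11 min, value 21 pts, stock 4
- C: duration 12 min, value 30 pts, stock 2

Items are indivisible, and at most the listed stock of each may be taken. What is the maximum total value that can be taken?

162 pts

Top feasible selections:
- 4×A + 2×B + 2×C: duration 54, value 162
- 4×A + 3×B + 1×C: duration 53, value 153
- 3×A + 2×B + 2×C: duration 52, value 147
Best: 162 pts.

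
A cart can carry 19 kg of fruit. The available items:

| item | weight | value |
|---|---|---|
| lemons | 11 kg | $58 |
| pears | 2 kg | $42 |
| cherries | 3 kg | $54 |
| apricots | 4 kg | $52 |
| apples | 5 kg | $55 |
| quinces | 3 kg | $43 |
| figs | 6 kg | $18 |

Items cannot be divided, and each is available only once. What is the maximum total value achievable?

This is a 0/1 knapsack; check combinations near the capacity.
- pears+cherries+apricots+apples+quinces: weight 2+3+4+5+3=17, value 42+54+52+55+43=246
- pears+cherries+apples+quinces+figs: weight 2+3+5+3+6=19, value 42+54+55+43+18=212
- pears+cherries+apricots+quinces+figs: weight 2+3+4+3+6=18, value 42+54+52+43+18=209
- cherries+apricots+apples+quinces: weight 3+4+5+3=15, value 54+52+55+43=204
Best: $246.

$246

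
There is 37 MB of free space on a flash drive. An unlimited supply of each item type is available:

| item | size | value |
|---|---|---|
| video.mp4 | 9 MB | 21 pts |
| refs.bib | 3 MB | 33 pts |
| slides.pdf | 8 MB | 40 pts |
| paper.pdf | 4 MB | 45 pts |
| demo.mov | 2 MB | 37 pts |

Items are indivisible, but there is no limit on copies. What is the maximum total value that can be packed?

Best value-per-unit is demo.mov at 37/2, and filling with it alone uses size 18×2=36. No mix of the others beats 18×37 = 666.

666 pts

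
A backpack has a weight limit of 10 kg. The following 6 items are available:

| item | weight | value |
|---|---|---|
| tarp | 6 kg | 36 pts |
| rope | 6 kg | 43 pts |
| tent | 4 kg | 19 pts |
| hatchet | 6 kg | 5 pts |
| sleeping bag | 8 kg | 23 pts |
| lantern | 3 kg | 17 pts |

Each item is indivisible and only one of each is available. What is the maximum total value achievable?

62 pts

Check high-value combinations within 10 kg:
- rope+tent: weight 6+4=10, value 43+19=62
- rope+lantern: weight 6+3=9, value 43+17=60
- tarp+tent: weight 6+4=10, value 36+19=55
Best: 62 pts.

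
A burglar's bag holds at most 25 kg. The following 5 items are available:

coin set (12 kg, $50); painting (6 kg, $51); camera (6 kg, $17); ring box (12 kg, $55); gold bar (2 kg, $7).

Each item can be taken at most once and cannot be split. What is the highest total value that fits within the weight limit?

$123

This is a 0/1 knapsack; check combinations near the capacity.
- painting+camera+ring box: weight 6+6+12=24, value 51+17+55=123
- coin set+painting+camera: weight 12+6+6=24, value 50+51+17=118
- painting+ring box+gold bar: weight 6+12+2=20, value 51+55+7=113
- coin set+painting+gold bar: weight 12+6+2=20, value 50+51+7=108
Best: $123.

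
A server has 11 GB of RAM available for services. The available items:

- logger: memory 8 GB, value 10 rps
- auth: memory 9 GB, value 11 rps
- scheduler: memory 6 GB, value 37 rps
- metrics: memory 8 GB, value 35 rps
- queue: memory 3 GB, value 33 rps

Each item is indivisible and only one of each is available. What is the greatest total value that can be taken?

This is a 0/1 knapsack; check combinations near the capacity.
- scheduler+queue: memory 6+3=9, value 37+33=70
- metrics+queue: memory 8+3=11, value 35+33=68
- logger+queue: memory 8+3=11, value 10+33=43
- scheduler: memory 6, value 37
- metrics: memory 8, value 35
Best: 70 rps.

70 rps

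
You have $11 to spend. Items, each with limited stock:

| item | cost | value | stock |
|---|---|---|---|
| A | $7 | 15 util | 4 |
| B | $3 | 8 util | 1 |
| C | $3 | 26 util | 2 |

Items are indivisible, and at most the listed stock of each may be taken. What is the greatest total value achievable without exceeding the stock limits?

60 util

Top feasible selections:
- 1×B + 2×C: cost 9, value 60
- 2×C: cost 6, value 52
- 1×A + 1×C: cost 10, value 41
Best: 60 util.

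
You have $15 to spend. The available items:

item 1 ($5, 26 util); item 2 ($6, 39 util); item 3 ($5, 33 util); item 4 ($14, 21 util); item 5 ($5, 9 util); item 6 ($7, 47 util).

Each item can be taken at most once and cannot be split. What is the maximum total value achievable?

86 util

This is a 0/1 knapsack; check combinations near the capacity.
- item 2+item 6: cost 6+7=13, value 39+47=86
- item 3+item 6: cost 5+7=12, value 33+47=80
- item 1+item 6: cost 5+7=12, value 26+47=73
Best: 86 util.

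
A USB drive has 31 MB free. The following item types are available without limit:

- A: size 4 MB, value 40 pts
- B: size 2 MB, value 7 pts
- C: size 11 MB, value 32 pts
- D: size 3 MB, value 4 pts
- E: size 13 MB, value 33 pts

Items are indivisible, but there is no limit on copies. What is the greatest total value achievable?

Best value-per-unit is A at 40/4; filling with it alone gives 7×40 = 280.
Optimal mix: 7×A + 1×B → size 30, value 287.

287 pts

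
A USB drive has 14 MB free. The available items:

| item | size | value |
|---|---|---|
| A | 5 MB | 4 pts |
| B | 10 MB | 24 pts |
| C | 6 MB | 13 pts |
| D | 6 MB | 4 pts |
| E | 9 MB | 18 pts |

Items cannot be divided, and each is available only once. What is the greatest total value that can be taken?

Check high-value combinations within 14 MB:
- B: size 10, value 24
- A+E: size 5+9=14, value 4+18=22
- E: size 9, value 18
Best: 24 pts.

24 pts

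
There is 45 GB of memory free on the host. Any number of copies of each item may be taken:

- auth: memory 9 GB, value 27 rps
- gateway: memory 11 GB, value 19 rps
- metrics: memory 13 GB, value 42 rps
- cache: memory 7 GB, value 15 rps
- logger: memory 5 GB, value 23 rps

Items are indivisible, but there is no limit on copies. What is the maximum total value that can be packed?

Best value-per-unit is logger at 23/5, and filling with it alone uses memory 9×5=45. No mix of the others beats 9×23 = 207.

207 rps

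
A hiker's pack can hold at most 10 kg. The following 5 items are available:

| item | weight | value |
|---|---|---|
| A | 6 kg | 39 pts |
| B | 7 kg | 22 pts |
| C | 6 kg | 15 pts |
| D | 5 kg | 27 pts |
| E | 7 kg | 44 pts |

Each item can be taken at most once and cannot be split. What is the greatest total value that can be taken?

44 pts

Check high-value combinations within 10 kg:
- E: weight 7, value 44
- A: weight 6, value 39
- D: weight 5, value 27
- B: weight 7, value 22
Best: 44 pts.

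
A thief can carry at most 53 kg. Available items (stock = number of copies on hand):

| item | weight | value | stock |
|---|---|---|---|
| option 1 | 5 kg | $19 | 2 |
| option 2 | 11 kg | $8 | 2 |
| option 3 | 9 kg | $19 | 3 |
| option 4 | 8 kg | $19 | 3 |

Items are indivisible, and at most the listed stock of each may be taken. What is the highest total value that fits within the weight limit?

$133

Best selections within weight 53 and stock limits:
- 2×option 1 + 2×option 3 + 3×option 4: weight 52, value 133
- 2×option 1 + 3×option 3 + 2×option 4: weight 53, value 133
- 2×option 1 + 1×option 3 + 3×option 4: weight 43, value 114
Best: $133.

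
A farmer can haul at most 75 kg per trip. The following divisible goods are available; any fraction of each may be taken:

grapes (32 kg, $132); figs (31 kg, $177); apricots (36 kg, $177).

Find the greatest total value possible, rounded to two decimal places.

Take in order of value per unit:
- figs (177/31 per unit): all 31 → value 177, running total 177.00
- apricots (177/36 per unit): all 36 → value 177, running total 354.00
- grapes (132/32 per unit): 8 of 32 → value 8×132/32 = 33.0000, running total 387.00
Total 387.00.

387.00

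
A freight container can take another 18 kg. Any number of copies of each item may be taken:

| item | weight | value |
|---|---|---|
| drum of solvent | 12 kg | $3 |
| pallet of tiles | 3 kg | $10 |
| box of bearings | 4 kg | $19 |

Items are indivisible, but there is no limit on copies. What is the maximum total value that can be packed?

$77

Best value-per-unit is box of bearings at 19/4; filling with it alone gives 4×19 = 76.
Optimal mix: 2×pallet of tiles + 3×box of bearings → weight 18, value 77.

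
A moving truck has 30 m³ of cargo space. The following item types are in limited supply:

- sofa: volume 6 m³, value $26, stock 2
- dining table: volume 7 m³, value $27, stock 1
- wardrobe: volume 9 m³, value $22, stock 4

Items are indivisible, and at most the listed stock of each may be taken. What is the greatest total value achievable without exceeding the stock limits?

Top feasible selections:
- 2×sofa + 1×dining table + 1×wardrobe: volume 28, value 101
- 2×sofa + 2×wardrobe: volume 30, value 96
- 2×sofa + 1×dining table: volume 19, value 79
- 1×sofa + 1×dining table + 1×wardrobe: volume 22, value 75
Best: $101.

$101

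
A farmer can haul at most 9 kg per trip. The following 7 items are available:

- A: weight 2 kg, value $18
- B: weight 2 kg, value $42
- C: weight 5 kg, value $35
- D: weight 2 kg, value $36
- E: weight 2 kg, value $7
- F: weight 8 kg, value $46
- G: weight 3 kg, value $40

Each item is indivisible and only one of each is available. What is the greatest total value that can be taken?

Check high-value combinations within 9 kg:
- A+B+D+G: weight 2+2+2+3=9, value 18+42+36+40=136
- B+D+E+G: weight 2+2+2+3=9, value 42+36+7+40=125
- B+D+G: weight 2+2+3=7, value 42+36+40=118
- B+C+D: weight 2+5+2=9, value 42+35+36=113
- A+B+E+G: weight 2+2+2+3=9, value 18+42+7+40=107
Best: $136.

$136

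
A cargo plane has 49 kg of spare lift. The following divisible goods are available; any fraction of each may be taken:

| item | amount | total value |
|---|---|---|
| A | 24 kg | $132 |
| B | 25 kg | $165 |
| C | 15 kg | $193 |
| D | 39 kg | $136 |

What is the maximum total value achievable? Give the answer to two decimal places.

Take in order of value per unit:
- C (193/15 per unit): all 15 → value 193, running total 193.00
- B (165/25 per unit): all 25 → value 165, running total 358.00
- A (132/24 per unit): 9 of 24 → value 9×132/24 = 49.5000, running total 407.50
Total 407.50.

407.50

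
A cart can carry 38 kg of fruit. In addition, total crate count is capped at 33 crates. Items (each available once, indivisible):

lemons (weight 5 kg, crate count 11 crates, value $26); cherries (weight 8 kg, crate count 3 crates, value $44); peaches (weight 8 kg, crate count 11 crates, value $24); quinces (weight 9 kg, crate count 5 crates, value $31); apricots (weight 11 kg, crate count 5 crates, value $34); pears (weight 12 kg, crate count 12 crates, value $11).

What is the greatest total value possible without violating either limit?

$135

Feasible sets respecting both limits:
- lemons+cherries+quinces+apricots: weight 33, crate count 24, value 135
- cherries+peaches+quinces+apricots: weight 36, crate count 24, value 133
- lemons+cherries+peaches+apricots: weight 32, crate count 30, value 128
Best: $135.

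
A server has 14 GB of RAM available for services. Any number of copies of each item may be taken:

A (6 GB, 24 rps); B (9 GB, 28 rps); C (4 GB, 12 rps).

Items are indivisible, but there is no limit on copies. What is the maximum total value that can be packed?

48 rps

Best value-per-unit is A at 24/6, and filling with it alone uses memory 2×6=12. No mix of the others beats 2×24 = 48.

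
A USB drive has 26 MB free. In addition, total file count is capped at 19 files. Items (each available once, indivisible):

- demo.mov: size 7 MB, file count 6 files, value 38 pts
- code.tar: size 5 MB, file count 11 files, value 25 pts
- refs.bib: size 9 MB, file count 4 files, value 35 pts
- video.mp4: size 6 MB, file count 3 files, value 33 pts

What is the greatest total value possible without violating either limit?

Feasible sets respecting both limits:
- demo.mov+refs.bib+video.mp4: size 22, file count 13, value 106
- code.tar+refs.bib+video.mp4: size 20, file count 18, value 93
- demo.mov+refs.bib: size 16, file count 10, value 73
- demo.mov+video.mp4: size 13, file count 9, value 71
Best: 106 pts.

106 pts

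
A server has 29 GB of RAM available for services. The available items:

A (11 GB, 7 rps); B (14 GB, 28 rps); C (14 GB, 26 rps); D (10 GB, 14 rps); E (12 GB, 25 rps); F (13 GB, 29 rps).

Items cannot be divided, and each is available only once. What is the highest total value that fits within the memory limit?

This is a 0/1 knapsack; check combinations near the capacity.
- B+F: memory 14+13=27, value 28+29=57
- C+F: memory 14+13=27, value 26+29=55
- E+F: memory 12+13=25, value 25+29=54
- B+C: memory 14+14=28, value 28+26=54
Best: 57 rps.

57 rps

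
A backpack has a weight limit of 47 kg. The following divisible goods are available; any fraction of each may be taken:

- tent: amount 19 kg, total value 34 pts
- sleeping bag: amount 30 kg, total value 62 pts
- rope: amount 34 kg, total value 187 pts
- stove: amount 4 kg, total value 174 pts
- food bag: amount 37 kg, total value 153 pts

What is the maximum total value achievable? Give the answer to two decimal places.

398.22

Take in order of value per unit:
- stove (174/4 per unit): all 4 → value 174, running total 174.00
- rope (187/34 per unit): all 34 → value 187, running total 361.00
- food bag (153/37 per unit): 9 of 37 → value 9×153/37 = 37.2162, running total 398.22
Total 398.22.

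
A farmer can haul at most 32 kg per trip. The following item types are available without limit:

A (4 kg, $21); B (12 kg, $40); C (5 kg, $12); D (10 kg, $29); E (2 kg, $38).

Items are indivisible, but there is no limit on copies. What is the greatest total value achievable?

$608

Best value-per-unit is E at 38/2, and filling with it alone uses weight 16×2=32. No mix of the others beats 16×38 = 608.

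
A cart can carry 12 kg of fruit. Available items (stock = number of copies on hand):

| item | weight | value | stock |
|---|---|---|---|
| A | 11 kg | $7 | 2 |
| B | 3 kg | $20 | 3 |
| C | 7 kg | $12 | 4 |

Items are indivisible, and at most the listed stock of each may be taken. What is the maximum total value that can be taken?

$60

Top feasible selections:
- 3×B: weight 9, value 60
- 2×B: weight 6, value 40
- 1×B + 1×C: weight 10, value 32
Best: $60.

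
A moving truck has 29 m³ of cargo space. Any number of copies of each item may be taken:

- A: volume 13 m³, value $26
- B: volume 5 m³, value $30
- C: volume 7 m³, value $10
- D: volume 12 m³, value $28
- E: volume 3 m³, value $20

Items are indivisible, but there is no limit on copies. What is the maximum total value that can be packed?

$190

Best value-per-unit is E at 20/3; filling with it alone gives 9×20 = 180.
Optimal mix: 1×B + 8×E → volume 29, value 190.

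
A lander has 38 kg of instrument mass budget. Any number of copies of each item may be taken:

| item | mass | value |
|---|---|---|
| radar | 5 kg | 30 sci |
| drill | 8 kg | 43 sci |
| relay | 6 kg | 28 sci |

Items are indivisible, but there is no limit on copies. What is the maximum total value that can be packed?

Best value-per-unit is radar at 30/5; filling with it alone gives 7×30 = 210.
Optimal mix: 6×radar + 1×drill → mass 38, value 223.

223 sci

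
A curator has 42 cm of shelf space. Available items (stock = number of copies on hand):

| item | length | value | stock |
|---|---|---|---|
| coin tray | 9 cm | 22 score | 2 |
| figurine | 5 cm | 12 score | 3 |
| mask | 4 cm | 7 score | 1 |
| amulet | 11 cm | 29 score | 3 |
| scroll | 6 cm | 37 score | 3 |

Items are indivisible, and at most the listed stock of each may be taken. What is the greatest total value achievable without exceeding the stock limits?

Best selections within length 42 and stock limits:
- 2×amulet + 3×scroll: length 40, value 169
- 1×coin tray + 1×mask + 1×amulet + 3×scroll: length 42, value 169
- 1×coin tray + 3×figurine + 3×scroll: length 42, value 169
- 2×coin tray + 1×figurine + 3×scroll: length 41, value 167
Best: 169 score.

169 score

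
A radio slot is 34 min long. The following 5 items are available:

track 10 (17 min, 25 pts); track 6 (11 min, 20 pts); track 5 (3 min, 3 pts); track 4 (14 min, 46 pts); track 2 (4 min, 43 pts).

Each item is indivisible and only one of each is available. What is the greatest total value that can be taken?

Check high-value combinations within 34 min:
- track 6+track 5+track 4+track 2: duration 11+3+14+4=32, value 20+3+46+43=112
- track 6+track 4+track 2: duration 11+14+4=29, value 20+46+43=109
- track 5+track 4+track 2: duration 3+14+4=21, value 3+46+43=92
Best: 112 pts.

112 pts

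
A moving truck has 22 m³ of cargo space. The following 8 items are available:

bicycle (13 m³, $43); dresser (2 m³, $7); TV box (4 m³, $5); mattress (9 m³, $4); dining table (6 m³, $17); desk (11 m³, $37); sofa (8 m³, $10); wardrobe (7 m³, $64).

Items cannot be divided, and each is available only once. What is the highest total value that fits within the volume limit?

$114

Check high-value combinations within 22 m³:
- bicycle+dresser+wardrobe: volume 13+2+7=22, value 43+7+64=114
- dresser+desk+wardrobe: volume 2+11+7=20, value 7+37+64=108
- bicycle+wardrobe: volume 13+7=20, value 43+64=107
- TV box+desk+wardrobe: volume 4+11+7=22, value 5+37+64=106
- desk+wardrobe: volume 11+7=18, value 37+64=101
Best: $114.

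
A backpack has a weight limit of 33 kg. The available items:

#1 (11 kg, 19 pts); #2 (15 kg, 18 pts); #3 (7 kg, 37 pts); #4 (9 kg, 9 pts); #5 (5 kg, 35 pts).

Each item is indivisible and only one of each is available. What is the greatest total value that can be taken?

100 pts

Check high-value combinations within 33 kg:
- #1+#3+#4+#5: weight 11+7+9+5=32, value 19+37+9+35=100
- #1+#3+#5: weight 11+7+5=23, value 19+37+35=91
- #2+#3+#5: weight 15+7+5=27, value 18+37+35=90
Best: 100 pts.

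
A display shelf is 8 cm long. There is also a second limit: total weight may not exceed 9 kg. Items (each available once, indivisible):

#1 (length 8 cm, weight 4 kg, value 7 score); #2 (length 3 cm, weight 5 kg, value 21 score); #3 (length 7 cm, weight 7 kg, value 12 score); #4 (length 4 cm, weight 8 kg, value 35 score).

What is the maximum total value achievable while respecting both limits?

Feasible sets respecting both limits:
- #4: length 4, weight 8, value 35
- #2: length 3, weight 5, value 21
- #3: length 7, weight 7, value 12
Best: 35 score.

35 score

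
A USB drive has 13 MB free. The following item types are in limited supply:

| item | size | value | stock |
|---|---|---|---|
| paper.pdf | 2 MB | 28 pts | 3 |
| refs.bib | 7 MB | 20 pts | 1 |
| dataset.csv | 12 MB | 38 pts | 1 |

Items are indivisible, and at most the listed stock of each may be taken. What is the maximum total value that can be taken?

Top feasible selections:
- 3×paper.pdf + 1×refs.bib: size 13, value 104
- 3×paper.pdf: size 6, value 84
- 2×paper.pdf + 1×refs.bib: size 11, value 76
Best: 104 pts.

104 pts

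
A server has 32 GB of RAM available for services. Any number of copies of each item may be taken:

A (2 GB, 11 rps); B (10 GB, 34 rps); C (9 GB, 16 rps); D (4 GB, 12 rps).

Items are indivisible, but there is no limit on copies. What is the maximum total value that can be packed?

Best value-per-unit is A at 11/2, and filling with it alone uses memory 16×2=32. No mix of the others beats 16×11 = 176.

176 rps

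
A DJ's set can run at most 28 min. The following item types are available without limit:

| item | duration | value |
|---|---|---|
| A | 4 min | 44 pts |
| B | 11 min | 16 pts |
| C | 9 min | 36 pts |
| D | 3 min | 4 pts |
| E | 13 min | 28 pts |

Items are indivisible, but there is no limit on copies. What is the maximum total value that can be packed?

Best value-per-unit is A at 44/4, and filling with it alone uses duration 7×4=28. No mix of the others beats 7×44 = 308.

308 pts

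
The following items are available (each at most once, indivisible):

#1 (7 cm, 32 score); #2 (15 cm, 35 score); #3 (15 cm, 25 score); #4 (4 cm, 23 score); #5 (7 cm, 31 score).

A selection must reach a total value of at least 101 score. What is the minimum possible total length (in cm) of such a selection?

33

Subsets with value ≥ 101, sorted by total length:
- #1+#2+#4+#5: length 33, value 121
- #1+#3+#4+#5: length 33, value 111
Minimum length: 33 cm.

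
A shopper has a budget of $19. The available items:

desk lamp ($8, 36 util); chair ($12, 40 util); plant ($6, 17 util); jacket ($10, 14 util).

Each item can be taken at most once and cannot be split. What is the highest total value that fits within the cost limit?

57 util

Check high-value combinations within $19:
- chair+plant: cost 12+6=18, value 40+17=57
- desk lamp+plant: cost 8+6=14, value 36+17=53
- desk lamp+jacket: cost 8+10=18, value 36+14=50
- chair: cost 12, value 40
- desk lamp: cost 8, value 36
Best: 57 util.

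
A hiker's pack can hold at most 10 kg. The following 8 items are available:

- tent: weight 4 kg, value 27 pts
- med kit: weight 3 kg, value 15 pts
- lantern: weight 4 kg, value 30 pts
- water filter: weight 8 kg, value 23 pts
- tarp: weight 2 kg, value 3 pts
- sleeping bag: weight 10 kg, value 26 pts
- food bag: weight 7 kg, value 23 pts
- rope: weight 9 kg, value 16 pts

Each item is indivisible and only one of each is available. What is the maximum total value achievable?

60 pts

Check high-value combinations within 10 kg:
- tent+lantern+tarp: weight 4+4+2=10, value 27+30+3=60
- tent+lantern: weight 4+4=8, value 27+30=57
- med kit+lantern+tarp: weight 3+4+2=9, value 15+30+3=48
- med kit+lantern: weight 3+4=7, value 15+30=45
Best: 60 pts.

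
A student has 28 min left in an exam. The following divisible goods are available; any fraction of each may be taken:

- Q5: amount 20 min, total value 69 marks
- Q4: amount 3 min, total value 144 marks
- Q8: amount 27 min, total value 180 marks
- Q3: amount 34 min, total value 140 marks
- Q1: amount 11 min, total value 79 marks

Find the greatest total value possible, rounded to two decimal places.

316.33

Take in order of value per unit:
- Q4 (144/3 per unit): all 3 → value 144, running total 144.00
- Q1 (79/11 per unit): all 11 → value 79, running total 223.00
- Q8 (180/27 per unit): 14 of 27 → value 14×180/27 = 93.3333, running total 316.33
Total 316.33.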